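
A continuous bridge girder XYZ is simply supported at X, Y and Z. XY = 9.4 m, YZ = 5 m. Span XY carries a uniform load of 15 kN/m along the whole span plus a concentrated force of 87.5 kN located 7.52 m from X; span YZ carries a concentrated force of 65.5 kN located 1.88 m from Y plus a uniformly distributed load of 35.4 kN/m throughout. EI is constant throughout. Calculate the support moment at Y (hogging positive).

Insert a hinge at Y; M_Y is the redundant, and each span becomes simply supported.
Discontinuity in slope at Y on the released structure — sum the simple-span end rotations:
  span XY: UDL 15: wL³/(24EI) = 519.1/EI
  span XY: point load 87.5 at a = 7.52: Pab(L + a)/(6LEI) = 371.1/EI
  span YZ: point load 65.5 at a = 1.88: Pab(L + b)/(6LEI) = 104/EI
  span YZ: UDL 35.4: wL³/(24EI) = 184.4/EI
  relative rotation θ_0 = (890.2 + 288.4)/EI = 1179/EI
A unit hogging moment at Y produces rotation L₁/(3EI) + L₂/(3EI) = 4.8/EI.
Compatibility: M_Y·(L₁+L₂)/(3EI) = θ_0, giving M_Y = 245.5 kN·m (hogging).

M_Y = 245.5 kN·m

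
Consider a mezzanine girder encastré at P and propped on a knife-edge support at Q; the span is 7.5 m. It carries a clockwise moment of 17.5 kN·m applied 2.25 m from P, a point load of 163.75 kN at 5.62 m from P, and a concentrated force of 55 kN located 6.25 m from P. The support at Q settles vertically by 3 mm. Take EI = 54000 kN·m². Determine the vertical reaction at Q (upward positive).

Release the roller at Q. Primary structure: cantilever fixed at P.
Primary-structure tip deflection at Q by superposition:
  clockwise couple 17.5 at a = 2.25: M₀a(2L − a)/(2EI) = 251/EI
  point load 163.75 at a = 5.62: Pa²(3L − a)/(6EI) = 14550/EI
  point load 55 at a = 6.25: Pa²(3L − a)/(6EI) = 5819/EI
  δ_0 = 20620/EI
Tip deflection under a unit load at Q: L³/(3EI) = 140.6/EI.
With EI = 54000 kN·m²: δ_0 = 0.38185 m and δ_{QQ} = 0.002604 m/kN.
Compatibility — the beam at Q must follow the support down by 0.003 m: δ_0 − R_Q·δ_{QQ} = 0.003, so R_Q = (0.38185 − 0.003)/0.002604 = 145.5 kN.

R_Q = 145.5 kN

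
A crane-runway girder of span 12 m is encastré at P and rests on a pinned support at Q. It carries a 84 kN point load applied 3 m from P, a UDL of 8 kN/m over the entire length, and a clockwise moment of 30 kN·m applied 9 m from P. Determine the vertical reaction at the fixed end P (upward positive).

Remove the prop at Q; the released (primary) structure is a cantilever built in at P.
Primary-structure tip deflection at Q by superposition:
  point load 84 at a = 3: Pa²(3L − a)/(6EI) = 4158/EI
  UDL 8: wL⁴/(8EI) = 20736/EI
  clockwise couple 30 at a = 9: M₀a(2L − a)/(2EI) = 2025/EI
  δ_0 = 26919/EI
Tip deflection under a unit load at Q: L³/(3EI) = 576/EI.
The prop prevents deflection at Q: R_Q = δ_0/δ_{QQ} = 26919/576 = 46.73 kN.
Vertical equilibrium: R_P = ΣP − R_Q = 180 − 46.73 = 133.3 kN.

R_P = 133.3 kN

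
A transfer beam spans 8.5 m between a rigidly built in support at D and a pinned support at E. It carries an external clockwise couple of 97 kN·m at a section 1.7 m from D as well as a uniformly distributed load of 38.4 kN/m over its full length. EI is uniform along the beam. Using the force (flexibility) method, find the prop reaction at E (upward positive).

R_E = 128.6 kN

Choose R_E as the redundant. The primary structure is the cantilever fixed at D.
Free-end deflection of the primary structure under the applied loading (downward +):
  clockwise couple 97 at a = 1.7: M₀a(2L − a)/(2EI) = 1261/EI
  UDL 38.4: wL⁴/(8EI) = 25056/EI
  δ_0 = 26318/EI
Tip deflection under a unit load at E: L³/(3EI) = 204.7/EI.
The prop prevents deflection at E: R_E = δ_0/δ_{EE} = 26318/204.7 = 128.6 kN.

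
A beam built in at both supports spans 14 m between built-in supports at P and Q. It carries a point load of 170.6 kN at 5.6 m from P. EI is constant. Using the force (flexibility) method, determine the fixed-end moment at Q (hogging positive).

M_Q = 229.3 kN·m

Take the two fixed-end moments M_P, M_Q as redundants; the released structure is the simple span PQ.
Simple-span end rotations at P and Q under the given loads:
  at P: point load 170.6 at a = 5.6: Pab(L + b)/(6LEI) = 2140/EI
  at Q: point load 170.6 at a = 5.6: Pab(L + a)/(6LEI) = 1873/EI
  θ_P0 = 2140/EI,  θ_Q0 = 1873/EI
Flexibility coefficients: a unit moment at one end gives L/(3EI) there and L/(6EI) at the far end, so f₁₁ = f₂₂ = 4.667/EI and f₁₂ = f₂₁ = 2.333/EI.
Compatibility — zero rotation at each built-in end:
  4.667 M_P + 2.333 M_Q = 2140
  2.333 M_P + 4.667 M_Q = 1873
Solving the pair gives M_P = 343.9 kN·m and M_Q = 229.3 kN·m (hogging).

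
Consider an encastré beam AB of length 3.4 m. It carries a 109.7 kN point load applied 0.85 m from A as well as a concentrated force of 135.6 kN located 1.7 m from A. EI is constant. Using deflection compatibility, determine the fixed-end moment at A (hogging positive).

M_A = 110.1 kN·m

Release both end moments; the primary structure is a simply-supported span AB with redundants M_A and M_B.
End rotations of the released simple span under the applied load (×1/EI):
  at A: point load 109.7 at a = 0.85: Pab(L + b)/(6LEI) = 69.35/EI
  at B: point load 109.7 at a = 0.85: Pab(L + a)/(6LEI) = 49.54/EI
  at A: point load 135.6 at a = 1.7: Pab(L + b)/(6LEI) = 97.97/EI
  at B: point load 135.6 at a = 1.7: Pab(L + a)/(6LEI) = 97.97/EI
  θ_A0 = 167.3/EI,  θ_B0 = 147.5/EI
Flexibility coefficients: a unit moment at one end gives L/(3EI) there and L/(6EI) at the far end, so f₁₁ = f₂₂ = 1.133/EI and f₁₂ = f₂₁ = 0.5667/EI.
Compatibility — zero rotation at each built-in end:
  1.133 M_A + 0.5667 M_B = 167.3
  0.5667 M_A + 1.133 M_B = 147.5
Solving the pair gives M_A = 110.1 kN·m and M_B = 75.11 kN·m (hogging).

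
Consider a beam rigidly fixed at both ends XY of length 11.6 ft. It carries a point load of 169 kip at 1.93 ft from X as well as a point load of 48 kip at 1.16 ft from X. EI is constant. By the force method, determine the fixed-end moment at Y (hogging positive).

Release both end moments; the primary structure is a simply-supported span XY with redundants M_X and M_Y.
End rotations of the released simple span under the applied load (×1/EI):
  at X: point load 169 at a = 1.93: Pab(L + b)/(6LEI) = 963.9/EI
  at Y: point load 169 at a = 1.93: Pab(L + a)/(6LEI) = 613.1/EI
  at X: point load 48 at a = 1.16: Pab(L + b)/(6LEI) = 184.1/EI
  at Y: point load 48 at a = 1.16: Pab(L + a)/(6LEI) = 106.6/EI
  θ_X0 = 1148/EI,  θ_Y0 = 719.7/EI
Flexibility coefficients: a unit moment at one end gives L/(3EI) there and L/(6EI) at the far end, so f₁₁ = f₂₂ = 3.867/EI and f₁₂ = f₂₁ = 1.933/EI.
Compatibility — zero rotation at each built-in end:
  3.867 M_X + 1.933 M_Y = 1148
  1.933 M_X + 3.867 M_Y = 719.7
Solving the pair gives M_X = 271.8 kip·ft and M_Y = 50.25 kip·ft (hogging).

M_Y = 50.25 kip·ft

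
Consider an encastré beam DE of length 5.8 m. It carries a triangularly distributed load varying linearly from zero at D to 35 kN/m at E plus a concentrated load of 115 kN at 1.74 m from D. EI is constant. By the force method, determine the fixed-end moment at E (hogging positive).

Take the two fixed-end moments M_D, M_E as redundants; the released structure is the simple span DE.
On the primary (simply-supported) span, the end slopes from the loading are:
  at D: triangular load, peak 35: 7w₀L³/(360EI) = 132.8/EI
  at E: triangular load, peak 35: w₀L³/(45EI) = 151.8/EI
  at D: point load 115 at a = 1.74: Pab(L + b)/(6LEI) = 230.2/EI
  at E: point load 115 at a = 1.74: Pab(L + a)/(6LEI) = 176/EI
  θ_D0 = 363/EI,  θ_E0 = 327.8/EI
Flexibility coefficients: a unit moment at one end gives L/(3EI) there and L/(6EI) at the far end, so f₁₁ = f₂₂ = 1.933/EI and f₁₂ = f₂₁ = 0.9667/EI.
Compatibility — zero rotation at each built-in end:
  1.933 M_D + 0.9667 M_E = 363
  0.9667 M_D + 1.933 M_E = 327.8
Solving the pair gives M_D = 137.3 kN·m and M_E = 100.9 kN·m (hogging).

M_E = 100.9 kN·m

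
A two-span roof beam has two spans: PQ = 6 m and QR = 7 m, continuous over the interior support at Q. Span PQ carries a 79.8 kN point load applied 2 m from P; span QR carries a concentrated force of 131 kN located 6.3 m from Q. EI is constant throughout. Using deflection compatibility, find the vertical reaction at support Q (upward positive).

R_Q = 57.4 kN

Take M_Q as the redundant. Released structure: two simple spans PQ and QR with a hinge at Q.
End slopes at the hinge Q, treating each span as simply supported:
  span PQ: point load 79.8 at a = 2: Pab(L + a)/(6LEI) = 141.9/EI
  span QR: point load 131 at a = 6.3: Pab(L + b)/(6LEI) = 105.9/EI
  relative rotation θ_0 = (141.9 + 105.9)/EI = 247.8/EI
A unit hogging moment at Q produces rotation L₁/(3EI) + L₂/(3EI) = 4.333/EI.
Slope continuity at Q: θ_0 = M_Q·4.333/EI, so M_Q = 247.8/4.333 = 57.18 kN·m (hogging).
Span PQ, ΣM about P with M_Q applied at Q: R_Q^{PQ}·6 = 159.6 + 57.18, so R_Q^{PQ} = 36.13 kN and R_P = 79.8 − 36.13 = 43.67 kN.
Span QR, ΣM about R: R_Q^{QR}·7 = 91.7 + 57.18, so R_Q^{QR} = 21.27 kN and R_R = 131 − 21.27 = 109.7 kN.
R_Q = 36.13 + 21.27 = 57.4 kN.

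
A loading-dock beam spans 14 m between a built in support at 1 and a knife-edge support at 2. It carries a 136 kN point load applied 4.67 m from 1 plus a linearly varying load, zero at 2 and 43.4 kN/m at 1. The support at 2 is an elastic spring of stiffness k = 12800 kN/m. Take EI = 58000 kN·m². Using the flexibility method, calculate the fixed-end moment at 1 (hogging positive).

Release the roller at 2. Primary structure: cantilever fixed at 1.
Free-end deflection of the primary structure under the applied loading (downward +):
  point load 136 at a = 4.67: Pa²(3L − a)/(6EI) = 18454/EI
  triangular load, peak 43.4 at the fixed end: w₀L⁴/(30EI) = 55575/EI
  δ_0 = 74029/EI
Tip deflection under a unit load at 2: L³/(3EI) = 914.7/EI.
With EI = 58000 kN·m²: δ_0 = 1.2764 m and δ_{22} = 0.01577 m/kN.
Compatibility — the spring shortens by R_2/k under the reaction it provides: δ_0 − R_2·δ_{22} = R_2/k. With 1/k = 0.000078 m/kN, R_2 = δ_0 / (δ_{22} + 1/k) = 1.2764 / (0.01577 + 0.000078) = 80.54 kN.
Moment equilibrium about 1: M_1 = Σ(load moments about 1) − R_2·L = 2053 − 80.54×14 = 925.3 kN·m.

M_1 = 925.3 kN·m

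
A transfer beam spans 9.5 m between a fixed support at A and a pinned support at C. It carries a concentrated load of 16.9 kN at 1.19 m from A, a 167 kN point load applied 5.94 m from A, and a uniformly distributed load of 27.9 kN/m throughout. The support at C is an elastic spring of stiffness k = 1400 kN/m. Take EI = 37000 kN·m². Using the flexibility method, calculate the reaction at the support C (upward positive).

R_C = 162.3 kN

Take the reaction at C as the redundant and release it; the primary structure is a cantilever fixed at A.
Free-end deflection of the primary structure under the applied loading (downward +):
  point load 16.9 at a = 1.19: Pa²(3L − a)/(6EI) = 108.9/EI
  point load 167 at a = 5.94: Pa²(3L − a)/(6EI) = 22155/EI
  UDL 27.9: wL⁴/(8EI) = 28406/EI
  δ_0 = 50670/EI
Flexibility coefficient — unit upward force at C: δ_{CC} = L³/(3EI) = 285.8/EI.
With EI = 37000 kN·m²: δ_0 = 1.3695 m and δ_{CC} = 0.007724 m/kN.
Compatibility — the spring shortens by R_C/k under the reaction it provides: δ_0 − R_C·δ_{CC} = R_C/k. With 1/k = 0.000714 m/kN, R_C = δ_0 / (δ_{CC} + 1/k) = 1.3695 / (0.007724 + 0.000714) = 162.3 kN.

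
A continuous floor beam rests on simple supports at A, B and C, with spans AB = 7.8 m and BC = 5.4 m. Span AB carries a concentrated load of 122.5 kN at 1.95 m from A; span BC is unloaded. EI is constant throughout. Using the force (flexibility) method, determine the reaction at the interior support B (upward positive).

R_B = 51.36 kN

Insert a hinge at B; M_B is the redundant, and each span becomes simply supported.
End slopes at the hinge B, treating each span as simply supported:
  span AB: point load 122.5 at a = 1.95: Pab(L + a)/(6LEI) = 291.1/EI
  relative rotation θ_0 = (291.1 + 0)/EI = 291.1/EI
A unit hogging moment at B produces rotation L₁/(3EI) + L₂/(3EI) = 4.4/EI.
Slope continuity at B: θ_0 = M_B·4.4/EI, so M_B = 291.1/4.4 = 66.17 kN·m (hogging).
Span AB, ΣM about A with M_B applied at B: R_B^{AB}·7.8 = 238.9 + 66.17, so R_B^{AB} = 39.11 kN and R_A = 122.5 − 39.11 = 83.39 kN.
Span BC, ΣM about C: R_B^{BC}·5.4 = 0 + 66.17, so R_B^{BC} = 12.25 kN and R_C = 0 − 12.25 = -12.25 kN.
R_B = 39.11 + 12.25 = 51.36 kN.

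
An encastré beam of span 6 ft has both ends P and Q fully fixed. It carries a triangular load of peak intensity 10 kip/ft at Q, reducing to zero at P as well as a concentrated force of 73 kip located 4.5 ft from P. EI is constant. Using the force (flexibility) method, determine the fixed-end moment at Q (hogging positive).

M_Q = 79.59 kip·ft

Take the two fixed-end moments M_P, M_Q as redundants; the released structure is the simple span PQ.
Simple-span end rotations at P and Q under the given loads:
  at P: triangular load, peak 10: 7w₀L³/(360EI) = 42/EI
  at Q: triangular load, peak 10: w₀L³/(45EI) = 48/EI
  at P: point load 73 at a = 4.5: Pab(L + b)/(6LEI) = 102.7/EI
  at Q: point load 73 at a = 4.5: Pab(L + a)/(6LEI) = 143.7/EI
  θ_P0 = 144.7/EI,  θ_Q0 = 191.7/EI
Flexibility coefficients: a unit moment at one end gives L/(3EI) there and L/(6EI) at the far end, so f₁₁ = f₂₂ = 2/EI and f₁₂ = f₂₁ = 1/EI.
Compatibility — zero rotation at each built-in end:
  2 M_P + 1 M_Q = 144.7
  1 M_P + 2 M_Q = 191.7
Solving the pair gives M_P = 32.53 kip·ft and M_Q = 79.59 kip·ft (hogging).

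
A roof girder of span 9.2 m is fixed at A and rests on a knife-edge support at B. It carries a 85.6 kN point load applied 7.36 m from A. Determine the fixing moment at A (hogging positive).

M_A = 75.6 kN·m

Remove the prop at B; the released (primary) structure is a cantilever built in at A.
Primary-structure tip deflection at B by superposition:
  point load 85.6 at a = 7.36: Pa²(3L − a)/(6EI) = 15642/EI
Flexibility coefficient — unit upward force at B: δ_{BB} = L³/(3EI) = 259.6/EI.
Compatibility at B: δ_0 − R_B·δ_{BB} = 0, so R_B = 15642/259.6 = 60.26 kN.
Moment equilibrium about A: M_A = Σ(load moments about A) − R_B·L = 630 − 60.26×9.2 = 75.6 kN·m.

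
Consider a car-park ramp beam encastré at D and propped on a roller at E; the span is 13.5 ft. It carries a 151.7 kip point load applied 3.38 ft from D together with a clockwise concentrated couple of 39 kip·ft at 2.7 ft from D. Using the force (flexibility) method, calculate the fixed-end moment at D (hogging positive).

Remove the prop at E; the released (primary) structure is a cantilever built in at D.
Primary-structure tip deflection at E by superposition:
  point load 151.7 at a = 3.38: Pa²(3L − a)/(6EI) = 10722/EI
  clockwise couple 39 at a = 2.7: M₀a(2L − a)/(2EI) = 1279/EI
  δ_0 = 12001/EI
Tip deflection under a unit load at E: L³/(3EI) = 820.1/EI.
The prop prevents deflection at E: R_E = δ_0/δ_{EE} = 12001/820.1 = 14.63 kip.
Moment equilibrium about D: M_D = Σ(load moments about D) − R_E·L = 551.7 − 14.63×13.5 = 354.2 kip·ft.

M_D = 354.2 kip·ft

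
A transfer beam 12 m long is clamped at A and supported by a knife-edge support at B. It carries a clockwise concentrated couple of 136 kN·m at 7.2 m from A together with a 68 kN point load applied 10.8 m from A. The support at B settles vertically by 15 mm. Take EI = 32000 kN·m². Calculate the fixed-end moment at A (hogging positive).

Take the reaction at B as the redundant and release it; the primary structure is a cantilever fixed at A.
Primary-structure tip deflection at B by superposition:
  clockwise couple 136 at a = 7.2: M₀a(2L − a)/(2EI) = 8225/EI
  point load 68 at a = 10.8: Pa²(3L − a)/(6EI) = 33312/EI
  δ_0 = 41538/EI
Flexibility coefficient — unit upward force at B: δ_{BB} = L³/(3EI) = 576/EI.
With EI = 32000 kN·m²: δ_0 = 1.2981 m and δ_{BB} = 0.018 m/kN.
Compatibility — the beam at B must follow the support down by 0.015 m: δ_0 − R_B·δ_{BB} = 0.015, so R_B = (1.2981 − 0.015)/0.018 = 71.28 kN.
Moment equilibrium about A: M_A = Σ(load moments about A) − R_B·L = 870.4 − 71.28×12 = 15.03 kN·m.

M_A = 15.03 kN·m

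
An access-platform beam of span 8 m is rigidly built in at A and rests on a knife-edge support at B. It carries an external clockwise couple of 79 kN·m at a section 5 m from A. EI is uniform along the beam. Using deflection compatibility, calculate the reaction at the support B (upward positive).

Release the roller at B. Primary structure: cantilever fixed at A.
Free-end deflection of the primary structure under the applied loading (downward +):
  clockwise couple 79 at a = 5: M₀a(2L − a)/(2EI) = 2172/EI
Flexibility coefficient — unit upward force at B: δ_{BB} = L³/(3EI) = 170.7/EI.
Compatibility at B: δ_0 − R_B·δ_{BB} = 0, so R_B = 2172/170.7 = 12.73 kN.

R_B = 12.73 kN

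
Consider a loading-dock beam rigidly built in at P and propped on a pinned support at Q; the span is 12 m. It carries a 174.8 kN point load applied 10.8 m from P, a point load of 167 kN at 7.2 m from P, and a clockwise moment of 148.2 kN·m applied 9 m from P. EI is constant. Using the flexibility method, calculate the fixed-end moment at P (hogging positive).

Choose R_Q as the redundant. The primary structure is the cantilever fixed at P.
Free-end deflection of the primary structure under the applied loading (downward +):
  point load 174.8 at a = 10.8: Pa²(3L − a)/(6EI) = 85632/EI
  point load 167 at a = 7.2: Pa²(3L − a)/(6EI) = 41555/EI
  clockwise couple 148.2 at a = 9: M₀a(2L − a)/(2EI) = 10004/EI
  δ_0 = 137191/EI
Tip deflection under a unit load at Q: L³/(3EI) = 576/EI.
Compatibility at Q: δ_0 − R_Q·δ_{QQ} = 0, so R_Q = 137191/576 = 238.2 kN.
Moment equilibrium about P: M_P = Σ(load moments about P) − R_Q·L = 3238 − 238.2×12 = 380.3 kN·m.

M_P = 380.3 kN·m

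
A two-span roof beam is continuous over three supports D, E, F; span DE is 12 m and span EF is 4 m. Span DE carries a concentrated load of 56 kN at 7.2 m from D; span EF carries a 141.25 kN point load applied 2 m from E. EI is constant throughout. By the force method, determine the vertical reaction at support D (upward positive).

Release continuity at E by inserting a hinge; the redundant is the internal moment M_E. The primary structure is two simply-supported spans DE and EF.
Rotations at E on the released spans (each span's end-slope, ×1/EI):
  span DE: point load 56 at a = 7.2: Pab(L + a)/(6LEI) = 516.1/EI
  span EF: point load 141.25 at a = 2: Pab(L + b)/(6LEI) = 141.2/EI
  relative rotation θ_0 = (516.1 + 141.2)/EI = 657.3/EI
A unit hogging moment at E produces rotation L₁/(3EI) + L₂/(3EI) = 5.333/EI.
Slope continuity at E: θ_0 = M_E·5.333/EI, so M_E = 657.3/5.333 = 123.3 kN·m (hogging).
Span DE, ΣM about D with M_E applied at E: R_E^{DE}·12 = 403.2 + 123.3, so R_E^{DE} = 43.87 kN and R_D = 56 − 43.87 = 12.13 kN.

R_D = 12.13 kN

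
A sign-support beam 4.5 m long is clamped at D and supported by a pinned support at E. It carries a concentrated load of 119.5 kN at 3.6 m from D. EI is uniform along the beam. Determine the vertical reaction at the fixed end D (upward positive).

R_D = 35.37 kN

Remove the prop at E; the released (primary) structure is a cantilever built in at D.
Primary-structure tip deflection at E by superposition:
  point load 119.5 at a = 3.6: Pa²(3L − a)/(6EI) = 2555/EI
Flexibility coefficient — unit upward force at E: δ_{EE} = L³/(3EI) = 30.38/EI.
Compatibility at E: δ_0 − R_E·δ_{EE} = 0, so R_E = 2555/30.38 = 84.13 kN.
Vertical equilibrium: R_D = ΣP − R_E = 119.5 − 84.13 = 35.37 kN.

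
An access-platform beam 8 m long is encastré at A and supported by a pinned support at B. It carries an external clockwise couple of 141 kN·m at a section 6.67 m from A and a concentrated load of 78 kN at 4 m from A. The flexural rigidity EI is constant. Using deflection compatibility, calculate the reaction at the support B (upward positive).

Take the reaction at B as the redundant and release it; the primary structure is a cantilever fixed at A.
Free-end deflection of the primary structure under the applied loading (downward +):
  clockwise couple 141 at a = 6.67: M₀a(2L − a)/(2EI) = 4387/EI
  point load 78 at a = 4: Pa²(3L − a)/(6EI) = 4160/EI
  δ_0 = 8547/EI
Flexibility coefficient — unit upward force at B: δ_{BB} = L³/(3EI) = 170.7/EI.
The prop prevents deflection at B: R_B = δ_0/δ_{BB} = 8547/170.7 = 50.08 kN.

R_B = 50.08 kN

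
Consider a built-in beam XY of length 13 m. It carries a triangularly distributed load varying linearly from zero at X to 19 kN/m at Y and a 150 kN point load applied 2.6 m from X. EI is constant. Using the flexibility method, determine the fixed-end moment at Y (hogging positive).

M_Y = 222.9 kN·m

Release both end moments; the primary structure is a simply-supported span XY with redundants M_X and M_Y.
Simple-span end rotations at X and Y under the given loads:
  at X: triangular load, peak 19: 7w₀L³/(360EI) = 811.7/EI
  at Y: triangular load, peak 19: w₀L³/(45EI) = 927.6/EI
  at X: point load 150 at a = 2.6: Pab(L + b)/(6LEI) = 1217/EI
  at Y: point load 150 at a = 2.6: Pab(L + a)/(6LEI) = 811.2/EI
  θ_X0 = 2028/EI,  θ_Y0 = 1739/EI
Flexibility coefficients: a unit moment at one end gives L/(3EI) there and L/(6EI) at the far end, so f₁₁ = f₂₂ = 4.333/EI and f₁₂ = f₂₁ = 2.167/EI.
Compatibility — zero rotation at each built-in end:
  4.333 M_X + 2.167 M_Y = 2028
  2.167 M_X + 4.333 M_Y = 1739
Solving the pair gives M_X = 356.6 kN·m and M_Y = 222.9 kN·m (hogging).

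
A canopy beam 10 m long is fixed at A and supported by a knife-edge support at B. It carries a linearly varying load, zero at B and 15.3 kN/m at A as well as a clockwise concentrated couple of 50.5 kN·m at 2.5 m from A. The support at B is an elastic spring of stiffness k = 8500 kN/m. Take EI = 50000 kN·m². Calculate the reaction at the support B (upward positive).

Choose R_B as the redundant. The primary structure is the cantilever fixed at A.
Downward deflection at the released point B due to the loads:
  triangular load, peak 15.3 at the fixed end: w₀L⁴/(30EI) = 5100/EI
  clockwise couple 50.5 at a = 2.5: M₀a(2L − a)/(2EI) = 1105/EI
  δ_0 = 6205/EI
Flexibility coefficient — unit upward force at B: δ_{BB} = L³/(3EI) = 333.3/EI.
With EI = 50000 kN·m²: δ_0 = 0.12409 m and δ_{BB} = 0.006667 m/kN.
Compatibility — the spring shortens by R_B/k under the reaction it provides: δ_0 − R_B·δ_{BB} = R_B/k. With 1/k = 0.000118 m/kN, R_B = δ_0 / (δ_{BB} + 1/k) = 0.12409 / (0.006667 + 0.000118) = 18.29 kN.

R_B = 18.29 kN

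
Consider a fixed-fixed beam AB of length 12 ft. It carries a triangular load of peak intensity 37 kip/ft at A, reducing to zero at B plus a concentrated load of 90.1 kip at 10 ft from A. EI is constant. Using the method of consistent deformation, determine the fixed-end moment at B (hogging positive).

Release both end moments; the primary structure is a simply-supported span AB with redundants M_A and M_B.
End rotations of the released simple span under the applied load (×1/EI):
  at A: triangular load, peak 37: w₀L³/(45EI) = 1421/EI
  at B: triangular load, peak 37: 7w₀L³/(360EI) = 1243/EI
  at A: point load 90.1 at a = 10: Pab(L + b)/(6LEI) = 350.4/EI
  at B: point load 90.1 at a = 10: Pab(L + a)/(6LEI) = 550.6/EI
  θ_A0 = 1771/EI,  θ_B0 = 1794/EI
Flexibility coefficients: a unit moment at one end gives L/(3EI) there and L/(6EI) at the far end, so f₁₁ = f₂₂ = 4/EI and f₁₂ = f₂₁ = 2/EI.
Compatibility — zero rotation at each built-in end:
  4 M_A + 2 M_B = 1771
  2 M_A + 4 M_B = 1794
Solving the pair gives M_A = 291.4 kip·ft and M_B = 302.7 kip·ft (hogging).

M_B = 302.7 kip·ft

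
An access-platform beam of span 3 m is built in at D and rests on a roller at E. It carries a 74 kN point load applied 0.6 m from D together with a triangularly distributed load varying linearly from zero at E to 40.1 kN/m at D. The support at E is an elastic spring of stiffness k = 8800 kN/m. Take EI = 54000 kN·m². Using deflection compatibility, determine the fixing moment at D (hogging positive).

Release the roller at E. Primary structure: cantilever fixed at D.
Primary-structure tip deflection at E by superposition:
  point load 74 at a = 0.6: Pa²(3L − a)/(6EI) = 37.3/EI
  triangular load, peak 40.1 at the fixed end: w₀L⁴/(30EI) = 108.3/EI
  δ_0 = 145.6/EI
Flexibility coefficient — unit upward force at E: δ_{EE} = L³/(3EI) = 9/EI.
With EI = 54000 kN·m²: δ_0 = 0.002696 m and δ_{EE} = 0.000167 m/kN.
Compatibility — the spring shortens by R_E/k under the reaction it provides: δ_0 − R_E·δ_{EE} = R_E/k. With 1/k = 0.000114 m/kN, R_E = δ_0 / (δ_{EE} + 1/k) = 0.002696 / (0.000167 + 0.000114) = 9.617 kN.
Moment equilibrium about D: M_D = Σ(load moments about D) − R_E·L = 104.5 − 9.617×3 = 75.7 kN·m.

M_D = 75.7 kN·m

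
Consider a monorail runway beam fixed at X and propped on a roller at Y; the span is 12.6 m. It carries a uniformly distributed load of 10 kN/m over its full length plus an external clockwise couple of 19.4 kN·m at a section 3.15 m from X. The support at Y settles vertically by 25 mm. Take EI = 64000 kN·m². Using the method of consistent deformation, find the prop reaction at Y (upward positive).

R_Y = 45.86 kN

Remove the prop at Y; the released (primary) structure is a cantilever built in at X.
Deflection at Y on the released cantilever, summing each load's contribution:
  UDL 10: wL⁴/(8EI) = 31506/EI
  clockwise couple 19.4 at a = 3.15: M₀a(2L − a)/(2EI) = 673.7/EI
  δ_0 = 32180/EI
Flexibility coefficient — unit upward force at Y: δ_{YY} = L³/(3EI) = 666.8/EI.
With EI = 64000 kN·m²: δ_0 = 0.50281 m and δ_{YY} = 0.010419 m/kN.
Compatibility — the beam at Y must follow the support down by 0.025 m: δ_0 − R_Y·δ_{YY} = 0.025, so R_Y = (0.50281 − 0.025)/0.010419 = 45.86 kN.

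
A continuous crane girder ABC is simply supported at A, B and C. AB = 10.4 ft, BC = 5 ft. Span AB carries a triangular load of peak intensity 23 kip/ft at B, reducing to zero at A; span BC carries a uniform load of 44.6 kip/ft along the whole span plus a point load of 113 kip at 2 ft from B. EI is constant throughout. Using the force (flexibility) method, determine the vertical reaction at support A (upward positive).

Take M_B as the redundant. Released structure: two simple spans AB and BC with a hinge at B.
Discontinuity in slope at B on the released structure — sum the simple-span end rotations:
  span AB: triangular load, peak 23: w₀L³/(45EI) = 574.9/EI
  span BC: UDL 44.6: wL³/(24EI) = 232.3/EI
  span BC: point load 113 at a = 2: Pab(L + b)/(6LEI) = 180.8/EI
  relative rotation θ_0 = (574.9 + 413.1)/EI = 988/EI
A unit hogging moment at B produces rotation L₁/(3EI) + L₂/(3EI) = 5.133/EI.
Compatibility: M_B·(L₁+L₂)/(3EI) = θ_0, giving M_B = 192.5 kip·ft (hogging).
Span AB, ΣM about A with M_B applied at B: R_B^{AB}·10.4 = 829.2 + 192.5, so R_B^{AB} = 98.24 kip and R_A = 119.6 − 98.24 = 21.36 kip.

R_A = 21.36 kip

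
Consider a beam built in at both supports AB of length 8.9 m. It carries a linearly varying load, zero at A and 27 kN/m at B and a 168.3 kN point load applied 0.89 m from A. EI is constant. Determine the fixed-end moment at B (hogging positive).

M_B = 120.4 kN·m

Take the two fixed-end moments M_A, M_B as redundants; the released structure is the simple span AB.
Simple-span end rotations at A and B under the given loads:
  at A: triangular load, peak 27: 7w₀L³/(360EI) = 370.1/EI
  at B: triangular load, peak 27: w₀L³/(45EI) = 423/EI
  at A: point load 168.3 at a = 0.89: Pab(L + b)/(6LEI) = 379.9/EI
  at B: point load 168.3 at a = 0.89: Pab(L + a)/(6LEI) = 220/EI
  θ_A0 = 750/EI,  θ_B0 = 642.9/EI
Flexibility coefficients: a unit moment at one end gives L/(3EI) there and L/(6EI) at the far end, so f₁₁ = f₂₂ = 2.967/EI and f₁₂ = f₂₁ = 1.483/EI.
Compatibility — zero rotation at each built-in end:
  2.967 M_A + 1.483 M_B = 750
  1.483 M_A + 2.967 M_B = 642.9
Solving the pair gives M_A = 192.6 kN·m and M_B = 120.4 kN·m (hogging).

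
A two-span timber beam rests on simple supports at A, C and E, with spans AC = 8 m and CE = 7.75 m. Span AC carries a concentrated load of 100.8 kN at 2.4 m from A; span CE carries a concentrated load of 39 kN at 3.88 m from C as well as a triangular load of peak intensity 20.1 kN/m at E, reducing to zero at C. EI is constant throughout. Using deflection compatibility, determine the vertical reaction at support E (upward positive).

Take M_C as the redundant. Released structure: two simple spans AC and CE with a hinge at C.
End slopes at the hinge C, treating each span as simply supported:
  span AC: point load 100.8 at a = 2.4: Pab(L + a)/(6LEI) = 293.5/EI
  span CE: point load 39 at a = 3.88: Pab(L + b)/(6LEI) = 146.3/EI
  span CE: triangular load, peak 20.1: 7w₀L³/(360EI) = 181.9/EI
  relative rotation θ_0 = (293.5 + 328.3)/EI = 621.8/EI
A unit hogging moment at C produces rotation L₁/(3EI) + L₂/(3EI) = 5.25/EI.
Compatibility: M_C·(L₁+L₂)/(3EI) = θ_0, giving M_C = 118.4 kN·m (hogging).
Span CE, ΣM about E: R_C^{CE}·7.75 = 352.1 + 118.4, so R_C^{CE} = 60.72 kN and R_E = 116.9 − 60.72 = 56.17 kN.

R_E = 56.17 kN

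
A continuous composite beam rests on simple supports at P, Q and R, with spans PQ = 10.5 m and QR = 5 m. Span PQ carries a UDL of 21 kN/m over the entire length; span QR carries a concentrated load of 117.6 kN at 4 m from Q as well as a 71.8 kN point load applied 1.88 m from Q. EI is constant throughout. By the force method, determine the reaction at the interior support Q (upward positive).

R_Q = 248.3 kN

Insert a hinge at Q; M_Q is the redundant, and each span becomes simply supported.
Rotations at Q on the released spans (each span's end-slope, ×1/EI):
  span PQ: UDL 21: wL³/(24EI) = 1013/EI
  span QR: point load 117.6 at a = 4: Pab(L + b)/(6LEI) = 94.08/EI
  span QR: point load 71.8 at a = 1.88: Pab(L + b)/(6LEI) = 114/EI
  relative rotation θ_0 = (1013 + 208.1)/EI = 1221/EI
A unit hogging moment at Q produces rotation L₁/(3EI) + L₂/(3EI) = 5.167/EI.
Compatibility: M_Q·(L₁+L₂)/(3EI) = θ_0, giving M_Q = 236.3 kN·m (hogging).
Span PQ, ΣM about P with M_Q applied at Q: R_Q^{PQ}·10.5 = 1158 + 236.3, so R_Q^{PQ} = 132.8 kN and R_P = 220.5 − 132.8 = 87.74 kN.
Span QR, ΣM about R: R_Q^{QR}·5 = 341.6 + 236.3, so R_Q^{QR} = 115.6 kN and R_R = 189.4 − 115.6 = 73.81 kN.
R_Q = 132.8 + 115.6 = 248.3 kN.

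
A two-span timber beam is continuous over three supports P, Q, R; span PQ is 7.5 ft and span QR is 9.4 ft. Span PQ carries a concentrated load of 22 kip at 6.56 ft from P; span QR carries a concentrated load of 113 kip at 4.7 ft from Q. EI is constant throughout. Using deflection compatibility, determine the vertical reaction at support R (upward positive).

R_R = 43.91 kip

Take M_Q as the redundant. Released structure: two simple spans PQ and QR with a hinge at Q.
Rotations at Q on the released spans (each span's end-slope, ×1/EI):
  span PQ: point load 22 at a = 6.56: Pab(L + a)/(6LEI) = 42.39/EI
  span QR: point load 113 at a = 4.7: Pab(L + b)/(6LEI) = 624/EI
  relative rotation θ_0 = (42.39 + 624)/EI = 666.4/EI
A unit hogging moment at Q produces rotation L₁/(3EI) + L₂/(3EI) = 5.633/EI.
Slope continuity at Q: θ_0 = M_Q·5.633/EI, so M_Q = 666.4/5.633 = 118.3 kip·ft (hogging).
Span QR, ΣM about R: R_Q^{QR}·9.4 = 531.1 + 118.3, so R_Q^{QR} = 69.09 kip and R_R = 113 − 69.09 = 43.91 kip.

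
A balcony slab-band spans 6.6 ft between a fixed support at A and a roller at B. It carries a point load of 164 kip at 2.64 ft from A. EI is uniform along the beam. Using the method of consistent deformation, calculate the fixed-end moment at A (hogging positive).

Take the reaction at B as the redundant and release it; the primary structure is a cantilever fixed at A.
Deflection at B on the released cantilever, summing each load's contribution:
  point load 164 at a = 2.64: Pa²(3L − a)/(6EI) = 3269/EI
Flexibility coefficient — unit upward force at B: δ_{BB} = L³/(3EI) = 95.83/EI.
Compatibility at B: δ_0 − R_B·δ_{BB} = 0, so R_B = 3269/95.83 = 34.11 kip.
Moment equilibrium about A: M_A = Σ(load moments about A) − R_B·L = 433 − 34.11×6.6 = 207.8 kip·ft.

M_A = 207.8 kip·ft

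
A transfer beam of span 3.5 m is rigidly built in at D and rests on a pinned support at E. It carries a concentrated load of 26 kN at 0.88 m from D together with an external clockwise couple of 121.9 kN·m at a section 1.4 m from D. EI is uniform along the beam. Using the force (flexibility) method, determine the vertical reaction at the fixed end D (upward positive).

Release the roller at E. Primary structure: cantilever fixed at D.
Downward deflection at the released point E due to the loads:
  point load 26 at a = 0.88: Pa²(3L − a)/(6EI) = 32.28/EI
  clockwise couple 121.9 at a = 1.4: M₀a(2L − a)/(2EI) = 477.8/EI
  δ_0 = 510.1/EI
Tip deflection under a unit load at E: L³/(3EI) = 14.29/EI.
Compatibility at E: δ_0 − R_E·δ_{EE} = 0, so R_E = 510.1/14.29 = 35.69 kN.
Vertical equilibrium: R_D = ΣP − R_E = 26 − 35.69 = -9.694 kN.

R_D = -9.694 kN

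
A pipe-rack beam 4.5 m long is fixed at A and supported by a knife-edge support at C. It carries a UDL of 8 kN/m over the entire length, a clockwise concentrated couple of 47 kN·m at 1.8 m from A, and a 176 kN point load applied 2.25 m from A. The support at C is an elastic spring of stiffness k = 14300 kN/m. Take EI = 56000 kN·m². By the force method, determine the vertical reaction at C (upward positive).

R_C = 69.56 kN

Release the roller at C. Primary structure: cantilever fixed at A.
Deflection at C on the released cantilever, summing each load's contribution:
  UDL 8: wL⁴/(8EI) = 410.1/EI
  clockwise couple 47 at a = 1.8: M₀a(2L − a)/(2EI) = 304.6/EI
  point load 176 at a = 2.25: Pa²(3L − a)/(6EI) = 1671/EI
  δ_0 = 2385/EI
Tip deflection under a unit load at C: L³/(3EI) = 30.38/EI.
With EI = 56000 kN·m²: δ_0 = 0.042594 m and δ_{CC} = 0.000542 m/kN.
Compatibility — the spring shortens by R_C/k under the reaction it provides: δ_0 − R_C·δ_{CC} = R_C/k. With 1/k = 0.00007 m/kN, R_C = δ_0 / (δ_{CC} + 1/k) = 0.042594 / (0.000542 + 0.00007) = 69.56 kN.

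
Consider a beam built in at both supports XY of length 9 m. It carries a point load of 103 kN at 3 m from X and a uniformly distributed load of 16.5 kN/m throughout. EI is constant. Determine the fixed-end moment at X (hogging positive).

Take the two fixed-end moments M_X, M_Y as redundants; the released structure is the simple span XY.
End rotations of the released simple span under the applied load (×1/EI):
  at X: point load 103 at a = 3: Pab(L + b)/(6LEI) = 515/EI
  at Y: point load 103 at a = 3: Pab(L + a)/(6LEI) = 412/EI
  at X: UDL 16.5: wL³/(24EI) = 501.2/EI
  at Y: UDL 16.5: wL³/(24EI) = 501.2/EI
  θ_X0 = 1016/EI,  θ_Y0 = 913.2/EI
Flexibility coefficients: a unit moment at one end gives L/(3EI) there and L/(6EI) at the far end, so f₁₁ = f₂₂ = 3/EI and f₁₂ = f₂₁ = 1.5/EI.
Compatibility — zero rotation at each built-in end:
  3 M_X + 1.5 M_Y = 1016
  1.5 M_X + 3 M_Y = 913.2
Solving the pair gives M_X = 248.7 kN·m and M_Y = 180 kN·m (hogging).

M_X = 248.7 kN·m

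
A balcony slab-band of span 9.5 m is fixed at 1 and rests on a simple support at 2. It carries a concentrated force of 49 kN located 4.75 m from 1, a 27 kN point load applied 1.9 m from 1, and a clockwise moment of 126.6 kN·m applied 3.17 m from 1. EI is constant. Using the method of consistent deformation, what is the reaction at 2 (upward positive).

R_2 = 27.94 kN

Take the reaction at 2 as the redundant and release it; the primary structure is a cantilever fixed at 1.
Deflection at 2 on the released cantilever, summing each load's contribution:
  point load 49 at a = 4.75: Pa²(3L − a)/(6EI) = 4376/EI
  point load 27 at a = 1.9: Pa²(3L − a)/(6EI) = 432.1/EI
  clockwise couple 126.6 at a = 3.17: M₀a(2L − a)/(2EI) = 3176/EI
  δ_0 = 7985/EI
Flexibility coefficient — unit upward force at 2: δ_{22} = L³/(3EI) = 285.8/EI.
The prop prevents deflection at 2: R_2 = δ_0/δ_{22} = 7985/285.8 = 27.94 kN.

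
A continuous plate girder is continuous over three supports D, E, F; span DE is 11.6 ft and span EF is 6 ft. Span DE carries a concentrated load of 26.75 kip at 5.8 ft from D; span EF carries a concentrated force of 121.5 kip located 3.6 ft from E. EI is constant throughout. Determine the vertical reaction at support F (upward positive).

R_F = 59.55 kip

Take M_E as the redundant. Released structure: two simple spans DE and EF with a hinge at E.
End slopes at the hinge E, treating each span as simply supported:
  span DE: point load 26.75 at a = 5.8: Pab(L + a)/(6LEI) = 225/EI
  span EF: point load 121.5 at a = 3.6: Pab(L + b)/(6LEI) = 244.9/EI
  relative rotation θ_0 = (225 + 244.9)/EI = 469.9/EI
A unit hogging moment at E produces rotation L₁/(3EI) + L₂/(3EI) = 5.867/EI.
Compatibility: M_E·(L₁+L₂)/(3EI) = θ_0, giving M_E = 80.1 kip·ft (hogging).
Span EF, ΣM about F: R_E^{EF}·6 = 291.6 + 80.1, so R_E^{EF} = 61.95 kip and R_F = 121.5 − 61.95 = 59.55 kip.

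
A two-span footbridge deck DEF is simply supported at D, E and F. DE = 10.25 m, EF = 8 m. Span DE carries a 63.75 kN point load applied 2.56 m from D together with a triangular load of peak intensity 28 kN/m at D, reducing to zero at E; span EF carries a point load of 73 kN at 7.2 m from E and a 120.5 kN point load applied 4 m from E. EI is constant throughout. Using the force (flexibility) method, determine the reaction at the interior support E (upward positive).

R_E = 182.8 kN

Release continuity at E by inserting a hinge; the redundant is the internal moment M_E. The primary structure is two simply-supported spans DE and EF.
Rotations at E on the released spans (each span's end-slope, ×1/EI):
  span DE: point load 63.75 at a = 2.56: Pab(L + a)/(6LEI) = 261.4/EI
  span DE: triangular load, peak 28: 7w₀L³/(360EI) = 586.3/EI
  span EF: point load 73 at a = 7.2: Pab(L + b)/(6LEI) = 77.09/EI
  span EF: point load 120.5 at a = 4: Pab(L + b)/(6LEI) = 482/EI
  relative rotation θ_0 = (847.7 + 559.1)/EI = 1407/EI
A unit hogging moment at E produces rotation L₁/(3EI) + L₂/(3EI) = 6.083/EI.
Slope continuity at E: θ_0 = M_E·6.083/EI, so M_E = 1407/6.083 = 231.3 kN·m (hogging).
Span DE, ΣM about D with M_E applied at E: R_E^{DE}·10.25 = 653.5 + 231.3, so R_E^{DE} = 86.32 kN and R_D = 207.2 − 86.32 = 120.9 kN.
Span EF, ΣM about F: R_E^{EF}·8 = 540.4 + 231.3, so R_E^{EF} = 96.46 kN and R_F = 193.5 − 96.46 = 97.04 kN.
R_E = 86.32 + 96.46 = 182.8 kN.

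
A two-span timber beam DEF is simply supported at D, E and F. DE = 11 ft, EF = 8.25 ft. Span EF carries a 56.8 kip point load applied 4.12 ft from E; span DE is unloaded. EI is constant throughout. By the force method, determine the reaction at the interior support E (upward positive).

R_E = 36.43 kip

Insert a hinge at E; M_E is the redundant, and each span becomes simply supported.
End slopes at the hinge E, treating each span as simply supported:
  span EF: point load 56.8 at a = 4.12: Pab(L + b)/(6LEI) = 241.7/EI
  relative rotation θ_0 = (0 + 241.7)/EI = 241.7/EI
A unit hogging moment at E produces rotation L₁/(3EI) + L₂/(3EI) = 6.417/EI.
Slope continuity at E: θ_0 = M_E·6.417/EI, so M_E = 241.7/6.417 = 37.67 kip·ft (hogging).
Span DE, ΣM about D with M_E applied at E: R_E^{DE}·11 = 0 + 37.67, so R_E^{DE} = 3.425 kip and R_D = 0 − 3.425 = -3.425 kip.
Span EF, ΣM about F: R_E^{EF}·8.25 = 234.6 + 37.67, so R_E^{EF} = 33 kip and R_F = 56.8 − 33 = 23.8 kip.
R_E = 3.425 + 33 = 36.43 kip.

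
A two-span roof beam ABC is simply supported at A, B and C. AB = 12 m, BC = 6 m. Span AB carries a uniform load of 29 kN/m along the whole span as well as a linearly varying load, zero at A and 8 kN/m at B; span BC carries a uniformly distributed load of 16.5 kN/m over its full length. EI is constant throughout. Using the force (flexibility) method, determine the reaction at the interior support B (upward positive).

R_B = 361.5 kN

Release continuity at B by inserting a hinge; the redundant is the internal moment M_B. The primary structure is two simply-supported spans AB and BC.
Discontinuity in slope at B on the released structure — sum the simple-span end rotations:
  span AB: UDL 29: wL³/(24EI) = 2088/EI
  span AB: triangular load, peak 8: w₀L³/(45EI) = 307.2/EI
  span BC: UDL 16.5: wL³/(24EI) = 148.5/EI
  relative rotation θ_0 = (2395 + 148.5)/EI = 2544/EI
A unit hogging moment at B produces rotation L₁/(3EI) + L₂/(3EI) = 6/EI.
Slope continuity at B: θ_0 = M_B·6/EI, so M_B = 2544/6 = 423.9 kN·m (hogging).
Span AB, ΣM about A with M_B applied at B: R_B^{AB}·12 = 2472 + 423.9, so R_B^{AB} = 241.3 kN and R_A = 396 − 241.3 = 154.7 kN.
Span BC, ΣM about C: R_B^{BC}·6 = 297 + 423.9, so R_B^{BC} = 120.2 kN and R_C = 99 − 120.2 = -21.16 kN.
R_B = 241.3 + 120.2 = 361.5 kN.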